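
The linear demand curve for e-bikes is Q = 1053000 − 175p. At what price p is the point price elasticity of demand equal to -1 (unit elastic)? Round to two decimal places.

3008.57

Ed = −175p/(1053000 − 175p). Set this equal to -1:
175p = 1·(1053000 − 175p) ⇒ 175p(1 + 1) = 1·1053000
p = 1·1053000 / (175·2) = 3008.5714…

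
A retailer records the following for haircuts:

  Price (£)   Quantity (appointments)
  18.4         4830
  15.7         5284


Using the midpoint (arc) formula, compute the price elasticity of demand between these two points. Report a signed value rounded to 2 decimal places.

%ΔQ = (5284 − 4830) / [(4830 + 5284)/2] = 454/5057 = 0.089776…
%ΔP = (15.7 − 18.4) / [(18.4 + 15.7)/2] = -2.7/17.05 = -0.158357…
Arc Ed = %ΔQ / %ΔP = (454/5057) / (-2.7/17.05) = -0.5669…

-0.57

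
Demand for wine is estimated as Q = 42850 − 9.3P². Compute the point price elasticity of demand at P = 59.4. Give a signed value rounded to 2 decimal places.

dQ/dP = −2·9.3·P = -1104.84. At P = 59.4, Q = 10036.252.
Ed = (dQ/dP)·(P/Q) = (-1104.84) × (59.4/10036.252) = -6.5390…

-6.54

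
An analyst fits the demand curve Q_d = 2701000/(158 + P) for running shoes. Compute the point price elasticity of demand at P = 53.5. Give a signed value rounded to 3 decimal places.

-0.253

dQ_d/dP = −2701000/(158 + P)² = -60.3815. At P = 53.5, Q_d = 12770.7.
Ed = (dQ_d/dP)·(P/Q_d) = (-60.3815) × (53.5/12770.7) = -0.25295…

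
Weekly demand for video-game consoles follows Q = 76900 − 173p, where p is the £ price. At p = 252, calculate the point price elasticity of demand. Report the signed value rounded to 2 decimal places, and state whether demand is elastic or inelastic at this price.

-1.31; elastic

dQ/dp = −173. At p = 252, Q = 76900 − 173(252) = 33304.
Ed = (dQ/dp)·(p/Q) = −173 × (252/33304) = -1.3090…
|Ed| = 1.31 > 1, so demand is elastic.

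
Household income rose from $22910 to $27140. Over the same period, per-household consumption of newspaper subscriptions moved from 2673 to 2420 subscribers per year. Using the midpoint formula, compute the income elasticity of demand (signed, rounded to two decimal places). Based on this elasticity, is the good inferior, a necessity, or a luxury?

-0.59; inferior

%ΔQ = (2420 − 2673)/[( 2673 + 2420)/2] = -253/2546.5 = -0.099352…
%ΔIncome = (27140 − 22910)/[( 22910 + 27140)/2] = 4230/25025 = 0.169030…
E_income = (-253/2546.5) / (4230/25025) = -0.5877…
E_income < 0 ⇒ inferior good.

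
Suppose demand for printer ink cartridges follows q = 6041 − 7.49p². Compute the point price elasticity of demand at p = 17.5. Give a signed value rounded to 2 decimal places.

dq/dp = −2·7.49·p = -262.15. At p = 17.5, q = 3747.1875.
Ed = (dq/dp)·(p/q) = (-262.15) × (17.5/3747.1875) = -1.2242…

-1.22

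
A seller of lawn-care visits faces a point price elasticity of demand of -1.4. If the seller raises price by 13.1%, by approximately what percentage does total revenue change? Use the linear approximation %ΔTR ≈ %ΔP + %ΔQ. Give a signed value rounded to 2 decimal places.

-5.24%

%ΔQ ≈ Ed × %ΔP = (-1.4) × (+13.1%) = -18.3400%
%ΔTR ≈ %ΔP + %ΔQ = (+13.1%) + (-18.3400%) = -5.2400%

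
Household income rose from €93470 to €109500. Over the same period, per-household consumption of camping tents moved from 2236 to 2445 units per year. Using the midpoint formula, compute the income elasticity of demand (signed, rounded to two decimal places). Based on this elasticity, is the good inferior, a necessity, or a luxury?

0.57; necessity

%ΔQ = (2445 − 2236)/[( 2236 + 2445)/2] = 209/2340.5 = 0.089297…
%ΔIncome = (109500 − 93470)/[( 93470 + 109500)/2] = 16030/101485 = 0.157954…
E_income = (209/2340.5) / (16030/101485) = 0.5653…
0 < E_income < 1 ⇒ normal good, necessity.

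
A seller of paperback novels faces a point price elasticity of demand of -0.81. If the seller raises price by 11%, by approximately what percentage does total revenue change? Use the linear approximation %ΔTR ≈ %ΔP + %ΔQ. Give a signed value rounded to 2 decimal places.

+2.09%

%ΔQ ≈ Ed × %ΔP = (-0.81) × (+11%) = -8.9100%
%ΔTR ≈ %ΔP + %ΔQ = (+11%) + (-8.9100%) = +2.0900%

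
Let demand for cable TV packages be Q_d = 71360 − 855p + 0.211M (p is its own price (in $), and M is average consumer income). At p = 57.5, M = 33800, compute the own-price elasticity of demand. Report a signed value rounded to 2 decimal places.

At the given values, Q_d = 71360 − 855(57.5) + 0.211(33800) = 29329.3.
∂Q_d/∂p = −855.
E = (-855) × (57.5/29329.3) = -1.6762…

-1.68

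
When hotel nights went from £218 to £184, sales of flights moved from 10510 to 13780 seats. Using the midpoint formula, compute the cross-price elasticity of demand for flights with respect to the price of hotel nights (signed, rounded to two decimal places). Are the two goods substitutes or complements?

-1.59; complements

%ΔQ_{flights} = (13780 − 10510)/avg = 3270/12145 = 0.269246…
%ΔP_{hotel nights} = (184 − 218)/avg = -34/201 = -0.169154…
E_cross = (3270/12145) / (-34/201) = -1.5917…
E_cross < 0 ⇒ the goods are complements.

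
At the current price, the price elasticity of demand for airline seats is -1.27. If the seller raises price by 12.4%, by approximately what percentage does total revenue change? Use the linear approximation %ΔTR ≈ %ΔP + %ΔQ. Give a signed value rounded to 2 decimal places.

-3.35%

%ΔQ ≈ Ed × %ΔP = (-1.27) × (+12.4%) = -15.7480%
%ΔTR ≈ %ΔP + %ΔQ = (+12.4%) + (-15.7480%) = -3.3480%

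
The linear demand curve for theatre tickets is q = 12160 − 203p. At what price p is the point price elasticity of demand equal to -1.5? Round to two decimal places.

35.94

Ed = −203p/(12160 − 203p). Set this equal to -1.5:
203p = 1.5·(12160 − 203p) ⇒ 203p(1 + 1.5) = 1.5·12160
p = 1.5·12160 / (203·2.5) = 35.9408…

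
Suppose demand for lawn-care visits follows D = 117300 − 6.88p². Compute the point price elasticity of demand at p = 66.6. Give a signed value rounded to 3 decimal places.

dD/dp = −2·6.88·p = -916.416. At p = 66.6, D = 86783.3472.
Ed = (dD/dp)·(p/D) = (-916.416) × (66.6/86783.3472) = -0.70328…

-0.703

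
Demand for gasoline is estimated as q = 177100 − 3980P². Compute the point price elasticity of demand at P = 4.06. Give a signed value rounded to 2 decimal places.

dq/dP = −2·3980·P = -32317.6. At P = 4.06, q = 111495.272.
Ed = (dq/dP)·(P/q) = (-32317.6) × (4.06/111495.272) = -1.1768…

-1.18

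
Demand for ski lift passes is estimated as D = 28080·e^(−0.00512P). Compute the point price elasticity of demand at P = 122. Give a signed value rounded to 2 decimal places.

-0.62

dD/dP = −0.00512·D = -76.982. At P = 122, D = 15035.6.
Ed = (dD/dP)·(P/D) = (-76.982) × (122/15035.6) = -0.6246…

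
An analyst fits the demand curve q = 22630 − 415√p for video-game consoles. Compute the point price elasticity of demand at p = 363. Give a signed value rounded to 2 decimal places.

dq/dp = −415/(2√p) = -10.8909. At p = 363, q = 14723.2.
Ed = (dq/dp)·(p/q) = (-10.8909) × (363/14723.2) = -0.2685…

-0.27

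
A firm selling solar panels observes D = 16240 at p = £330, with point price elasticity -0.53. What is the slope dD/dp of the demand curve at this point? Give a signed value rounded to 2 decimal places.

Ed = (dD/dp)·(p/D) ⇒ dD/dp = Ed·D/p = (-0.53)·16240/330 = -26.0824…

-26.08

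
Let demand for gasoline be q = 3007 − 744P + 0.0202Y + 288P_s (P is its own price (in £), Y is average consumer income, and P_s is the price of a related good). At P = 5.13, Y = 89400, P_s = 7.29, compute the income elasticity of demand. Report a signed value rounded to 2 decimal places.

At the given values, q = 3007 − 744(5.13) + 0.0202(89400) + 288(7.29) = 3095.68.
∂q/∂Y = 0.0202.
E = (0.0202) × (89400/3095.68) = 0.5833…

0.58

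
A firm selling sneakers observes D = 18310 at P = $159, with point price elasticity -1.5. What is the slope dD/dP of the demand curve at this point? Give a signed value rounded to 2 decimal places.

Ed = (dD/dP)·(P/D) ⇒ dD/dP = Ed·D/P = (-1.5)·18310/159 = -172.7358…

-172.74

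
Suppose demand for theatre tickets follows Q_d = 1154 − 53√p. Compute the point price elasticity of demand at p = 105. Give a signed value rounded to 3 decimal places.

-0.444

dQ_d/dp = −53/(2√p) = -2.58614. At p = 105, Q_d = 610.912.
Ed = (dQ_d/dp)·(p/Q_d) = (-2.58614) × (105/610.912) = -0.44449…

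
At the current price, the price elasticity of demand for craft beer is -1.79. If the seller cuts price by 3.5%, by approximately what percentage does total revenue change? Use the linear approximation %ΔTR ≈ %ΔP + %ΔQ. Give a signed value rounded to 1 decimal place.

%ΔQ ≈ Ed × %ΔP = (-1.79) × (-3.5%) = +6.2650%
%ΔTR ≈ %ΔP + %ΔQ = (-3.5%) + (+6.2650%) = +2.7650%

+2.8%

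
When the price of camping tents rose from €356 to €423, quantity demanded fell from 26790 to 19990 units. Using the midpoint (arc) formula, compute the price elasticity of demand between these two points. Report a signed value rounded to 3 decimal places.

%ΔQ = (19990 − 26790) / [(26790 + 19990)/2] = -6800/23390 = -0.290722…
%ΔP = (423 − 356) / [(356 + 423)/2] = 67/389.5 = 0.172015…
Arc Ed = %ΔQ / %ΔP = (-6800/23390) / (67/389.5) = -1.69009…

-1.690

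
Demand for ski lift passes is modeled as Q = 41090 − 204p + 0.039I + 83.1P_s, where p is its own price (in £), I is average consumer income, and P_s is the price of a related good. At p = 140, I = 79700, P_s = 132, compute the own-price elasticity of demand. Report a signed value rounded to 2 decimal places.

At the given values, Q = 41090 − 204(140) + 0.039(79700) + 83.1(132) = 26607.5.
∂Q/∂p = −204.
E = (-204) × (140/26607.5) = -1.0733…

-1.07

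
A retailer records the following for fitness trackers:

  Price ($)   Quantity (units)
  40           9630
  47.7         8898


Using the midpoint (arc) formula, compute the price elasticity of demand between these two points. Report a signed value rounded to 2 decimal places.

%ΔQ = (8898 − 9630) / [(9630 + 8898)/2] = -732/9264 = -0.079015…
%ΔP = (47.7 − 40) / [(40 + 47.7)/2] = 7.7/43.85 = 0.175598…
Arc Ed = %ΔQ / %ΔP = (-732/9264) / (7.7/43.85) = -0.4499…

-0.45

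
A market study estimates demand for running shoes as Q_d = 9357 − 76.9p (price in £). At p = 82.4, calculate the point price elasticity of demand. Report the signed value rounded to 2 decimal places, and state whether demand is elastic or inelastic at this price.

-2.10; elastic

dQ_d/dp = −76.9. At p = 82.4, Q_d = 9357 − 76.9(82.4) = 3020.44.
Ed = (dQ_d/dp)·(p/Q_d) = −76.9 × (82.4/3020.44) = -2.0978…
|Ed| = 2.10 > 1, so demand is elastic.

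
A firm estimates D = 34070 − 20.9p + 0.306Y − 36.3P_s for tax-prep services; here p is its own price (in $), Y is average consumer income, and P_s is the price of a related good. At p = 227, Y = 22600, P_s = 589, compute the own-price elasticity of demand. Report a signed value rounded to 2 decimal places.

At the given values, D = 34070 − 20.9(227) + 0.306(22600) − 36.3(589) = 14860.6.
∂D/∂p = −20.9.
E = (-20.9) × (227/14860.6) = -0.3192…

-0.32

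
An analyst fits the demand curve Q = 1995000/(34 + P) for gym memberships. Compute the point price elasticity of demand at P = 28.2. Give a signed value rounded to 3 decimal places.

-0.453

dQ/dP = −1995000/(34 + P)² = -515.658. At P = 28.2, Q = 32074.
Ed = (dQ/dP)·(P/Q) = (-515.658) × (28.2/32074) = -0.45337…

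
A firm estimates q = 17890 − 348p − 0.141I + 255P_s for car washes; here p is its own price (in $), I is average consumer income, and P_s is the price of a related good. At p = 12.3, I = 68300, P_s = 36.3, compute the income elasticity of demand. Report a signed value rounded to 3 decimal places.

At the given values, q = 17890 − 348(12.3) − 0.141(68300) + 255(36.3) = 13235.8.
∂q/∂I = -0.141.
E = (-0.141) × (68300/13235.8) = -0.72759…

-0.728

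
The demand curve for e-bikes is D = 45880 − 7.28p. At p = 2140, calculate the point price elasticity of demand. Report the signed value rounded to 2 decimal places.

-0.51

dD/dp = −7.28. At p = 2140, D = 45880 − 7.28(2140) = 30300.8.
Ed = (dD/dp)·(p/D) = −7.28 × (2140/30300.8) = -0.5141…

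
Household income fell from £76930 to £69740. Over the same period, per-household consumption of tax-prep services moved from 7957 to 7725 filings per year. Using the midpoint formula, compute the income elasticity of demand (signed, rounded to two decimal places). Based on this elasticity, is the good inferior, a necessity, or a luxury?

%ΔQ = (7725 − 7957)/[( 7957 + 7725)/2] = -232/7841 = -0.029588…
%ΔIncome = (69740 − 76930)/[( 76930 + 69740)/2] = -7190/73335 = -0.098043…
E_income = (-232/7841) / (-7190/73335) = 0.3017…
0 < E_income < 1 ⇒ normal good, necessity.

0.30; necessity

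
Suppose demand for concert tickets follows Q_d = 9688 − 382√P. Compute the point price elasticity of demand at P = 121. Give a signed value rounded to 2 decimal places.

dQ_d/dP = −382/(2√P) = -17.3636. At P = 121, Q_d = 5486.
Ed = (dQ_d/dP)·(P/Q_d) = (-17.3636) × (121/5486) = -0.3829…

-0.38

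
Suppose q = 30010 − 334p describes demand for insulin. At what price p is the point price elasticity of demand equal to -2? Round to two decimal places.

Ed = −334p/(30010 − 334p). Set this equal to -2:
334p = 2·(30010 − 334p) ⇒ 334p(1 + 2) = 2·30010
p = 2·30010 / (334·3) = 59.9001…

59.90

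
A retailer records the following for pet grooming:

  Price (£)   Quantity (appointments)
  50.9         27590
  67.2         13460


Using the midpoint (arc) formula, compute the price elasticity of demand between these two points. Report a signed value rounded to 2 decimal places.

%ΔQ = (13460 − 27590) / [(27590 + 13460)/2] = -14130/20525 = -0.688428…
%ΔP = (67.2 − 50.9) / [(50.9 + 67.2)/2] = 16.3/59.05 = 0.276037…
Arc Ed = %ΔQ / %ΔP = (-14130/20525) / (16.3/59.05) = -2.4939…

-2.49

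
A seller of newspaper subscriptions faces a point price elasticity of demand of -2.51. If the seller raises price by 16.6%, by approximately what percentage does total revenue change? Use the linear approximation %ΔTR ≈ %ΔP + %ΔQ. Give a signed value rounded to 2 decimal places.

-25.07%

%ΔQ ≈ Ed × %ΔP = (-2.51) × (+16.6%) = -41.6660%
%ΔTR ≈ %ΔP + %ΔQ = (+16.6%) + (-41.6660%) = -25.0660%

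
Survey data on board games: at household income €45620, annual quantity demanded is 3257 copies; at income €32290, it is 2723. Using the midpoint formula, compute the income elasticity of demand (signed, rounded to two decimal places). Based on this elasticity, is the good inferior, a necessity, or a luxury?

%ΔQ = (2723 − 3257)/[( 3257 + 2723)/2] = -534/2990 = -0.178595…
%ΔIncome = (32290 − 45620)/[( 45620 + 32290)/2] = -13330/38955 = -0.342189…
E_income = (-534/2990) / (-13330/38955) = 0.5219…
0 < E_income < 1 ⇒ normal good, necessity.

0.52; necessity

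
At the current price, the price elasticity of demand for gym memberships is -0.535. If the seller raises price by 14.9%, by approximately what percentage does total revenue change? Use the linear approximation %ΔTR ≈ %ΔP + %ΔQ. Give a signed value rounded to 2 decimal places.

+6.93%

%ΔQ ≈ Ed × %ΔP = (-0.535) × (+14.9%) = -7.9715%
%ΔTR ≈ %ΔP + %ΔQ = (+14.9%) + (-7.9715%) = +6.9285%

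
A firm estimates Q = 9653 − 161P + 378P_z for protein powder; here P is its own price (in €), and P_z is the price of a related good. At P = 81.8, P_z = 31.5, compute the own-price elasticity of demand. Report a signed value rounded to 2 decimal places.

-1.57

At the given values, Q = 9653 − 161(81.8) + 378(31.5) = 8390.2.
∂Q/∂P = −161.
E = (-161) × (81.8/8390.2) = -1.5696…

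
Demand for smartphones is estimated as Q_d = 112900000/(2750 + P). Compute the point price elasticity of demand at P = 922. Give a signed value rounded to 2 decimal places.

dQ_d/dP = −112900000/(2750 + P)² = -8.37314. At P = 922, Q_d = 30746.2.
Ed = (dQ_d/dP)·(P/Q_d) = (-8.37314) × (922/30746.2) = -0.2510…

-0.25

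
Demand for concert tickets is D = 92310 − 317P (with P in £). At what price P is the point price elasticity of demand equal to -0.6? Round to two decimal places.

Ed = −317P/(92310 − 317P). Set this equal to -0.6:
317P = 0.6·(92310 − 317P) ⇒ 317P(1 + 0.6) = 0.6·92310
P = 0.6·92310 / (317·1.6) = 109.1995…

109.20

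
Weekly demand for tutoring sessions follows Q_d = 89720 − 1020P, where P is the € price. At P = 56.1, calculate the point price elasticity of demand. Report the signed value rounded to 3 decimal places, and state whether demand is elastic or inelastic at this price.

-1.761; elastic

dQ_d/dP = −1020. At P = 56.1, Q_d = 89720 − 1020(56.1) = 32498.
Ed = (dQ_d/dP)·(P/Q_d) = −1020 × (56.1/32498) = -1.76078…
|Ed| = 1.761 > 1, so demand is elastic.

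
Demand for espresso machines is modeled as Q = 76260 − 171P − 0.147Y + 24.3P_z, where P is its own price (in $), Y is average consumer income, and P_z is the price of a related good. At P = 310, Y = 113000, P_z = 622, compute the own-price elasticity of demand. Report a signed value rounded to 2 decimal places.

-2.44

At the given values, Q = 76260 − 171(310) − 0.147(113000) + 24.3(622) = 21753.6.
∂Q/∂P = −171.
E = (-171) × (310/21753.6) = -2.4368…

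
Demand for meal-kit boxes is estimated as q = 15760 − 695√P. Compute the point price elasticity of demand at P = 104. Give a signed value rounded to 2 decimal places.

dq/dP = −695/(2√P) = -34.0752. At P = 104, q = 8672.36.
Ed = (dq/dP)·(P/q) = (-34.0752) × (104/8672.36) = -0.4086…

-0.41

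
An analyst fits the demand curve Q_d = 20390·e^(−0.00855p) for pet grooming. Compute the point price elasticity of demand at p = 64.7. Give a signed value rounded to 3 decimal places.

dQ_d/dp = −0.00855·Q_d = -100.262. At p = 64.7, Q_d = 11726.6.
Ed = (dQ_d/dp)·(p/Q_d) = (-100.262) × (64.7/11726.6) = -0.55318…

-0.553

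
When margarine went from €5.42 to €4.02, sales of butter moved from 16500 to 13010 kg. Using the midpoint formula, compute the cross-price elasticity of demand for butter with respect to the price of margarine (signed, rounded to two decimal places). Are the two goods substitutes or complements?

%ΔQ_{butter} = (13010 − 16500)/avg = -3490/14755 = -0.236529…
%ΔP_{margarine} = (4.02 − 5.42)/avg = -1.4/4.72 = -0.296610…
E_cross = (-3490/14755) / (-1.4/4.72) = 0.7974…
E_cross > 0 ⇒ the goods are substitutes.

0.80; substitutes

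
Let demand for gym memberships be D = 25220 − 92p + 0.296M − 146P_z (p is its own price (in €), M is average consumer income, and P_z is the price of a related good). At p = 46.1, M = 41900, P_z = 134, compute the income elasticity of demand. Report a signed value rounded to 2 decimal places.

At the given values, D = 25220 − 92(46.1) + 0.296(41900) − 146(134) = 13817.2.
∂D/∂M = 0.296.
E = (0.296) × (41900/13817.2) = 0.8976…

0.90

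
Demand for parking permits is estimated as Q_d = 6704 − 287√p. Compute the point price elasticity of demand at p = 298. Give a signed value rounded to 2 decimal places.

dQ_d/dp = −287/(2√p) = -8.31273. At p = 298, Q_d = 1749.61.
Ed = (dQ_d/dp)·(p/Q_d) = (-8.31273) × (298/1749.61) = -1.4158…

-1.42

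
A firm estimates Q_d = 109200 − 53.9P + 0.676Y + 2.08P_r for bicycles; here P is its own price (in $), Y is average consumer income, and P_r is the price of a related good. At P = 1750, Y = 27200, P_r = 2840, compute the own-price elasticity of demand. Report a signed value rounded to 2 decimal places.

-2.41

At the given values, Q_d = 109200 − 53.9(1750) + 0.676(27200) + 2.08(2840) = 39169.4.
∂Q_d/∂P = −53.9.
E = (-53.9) × (1750/39169.4) = -2.4081…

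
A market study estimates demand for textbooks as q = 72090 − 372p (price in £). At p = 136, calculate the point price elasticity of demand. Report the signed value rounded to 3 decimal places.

dq/dp = −372. At p = 136, q = 72090 − 372(136) = 21498.
Ed = (dq/dp)·(p/q) = −372 × (136/21498) = -2.35333…

-2.353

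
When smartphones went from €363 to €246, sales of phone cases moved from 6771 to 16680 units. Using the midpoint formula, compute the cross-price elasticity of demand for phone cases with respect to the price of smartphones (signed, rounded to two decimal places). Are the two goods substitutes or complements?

-2.20; complements

%ΔQ_{phone cases} = (16680 − 6771)/avg = 9909/11725.5 = 0.845081…
%ΔP_{smartphones} = (246 − 363)/avg = -117/304.5 = -0.384236…
E_cross = (9909/11725.5) / (-117/304.5) = -2.1993…
E_cross < 0 ⇒ the goods are complements.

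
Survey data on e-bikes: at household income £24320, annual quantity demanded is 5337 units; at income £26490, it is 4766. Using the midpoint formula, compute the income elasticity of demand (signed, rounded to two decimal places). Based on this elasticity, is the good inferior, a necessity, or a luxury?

%ΔQ = (4766 − 5337)/[( 5337 + 4766)/2] = -571/5051.5 = -0.113035…
%ΔIncome = (26490 − 24320)/[( 24320 + 26490)/2] = 2170/25405 = 0.085416…
E_income = (-571/5051.5) / (2170/25405) = -1.3233…
E_income < 0 ⇒ inferior good.

-1.32; inferior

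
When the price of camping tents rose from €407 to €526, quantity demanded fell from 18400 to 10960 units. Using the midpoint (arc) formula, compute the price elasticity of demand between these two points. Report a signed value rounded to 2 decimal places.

-1.99

%ΔQ = (10960 − 18400) / [(18400 + 10960)/2] = -7440/14680 = -0.506811…
%ΔP = (526 − 407) / [(407 + 526)/2] = 119/466.5 = 0.255091…
Arc Ed = %ΔQ / %ΔP = (-7440/14680) / (119/466.5) = -1.9867…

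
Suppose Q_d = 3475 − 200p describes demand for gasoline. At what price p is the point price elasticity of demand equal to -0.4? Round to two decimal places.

4.96

Ed = −200p/(3475 − 200p). Set this equal to -0.4:
200p = 0.4·(3475 − 200p) ⇒ 200p(1 + 0.4) = 0.4·3475
p = 0.4·3475 / (200·1.4) = 4.9642…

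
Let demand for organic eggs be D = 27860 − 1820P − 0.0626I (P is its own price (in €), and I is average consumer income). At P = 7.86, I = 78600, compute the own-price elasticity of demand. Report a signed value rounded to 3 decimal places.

-1.657

At the given values, D = 27860 − 1820(7.86) − 0.0626(78600) = 8634.44.
∂D/∂P = −1820.
E = (-1820) × (7.86/8634.44) = -1.65676…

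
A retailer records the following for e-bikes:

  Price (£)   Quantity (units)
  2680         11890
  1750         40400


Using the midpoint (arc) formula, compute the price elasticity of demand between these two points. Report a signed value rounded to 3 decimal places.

%ΔQ = (40400 − 11890) / [(11890 + 40400)/2] = 28510/26145 = 1.090457…
%ΔP = (1750 − 2680) / [(2680 + 1750)/2] = -930/2215 = -0.419864…
Arc Ed = %ΔQ / %ΔP = (28510/26145) / (-930/2215) = -2.59716…

-2.597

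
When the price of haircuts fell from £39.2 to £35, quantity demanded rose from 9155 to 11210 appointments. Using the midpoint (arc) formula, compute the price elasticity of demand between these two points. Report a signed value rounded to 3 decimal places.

%ΔQ = (11210 − 9155) / [(9155 + 11210)/2] = 2055/10182.5 = 0.201816…
%ΔP = (35 − 39.2) / [(39.2 + 35)/2] = -4.2/37.1 = -0.113207…
Arc Ed = %ΔQ / %ΔP = (2055/10182.5) / (-4.2/37.1) = -1.78271…

-1.783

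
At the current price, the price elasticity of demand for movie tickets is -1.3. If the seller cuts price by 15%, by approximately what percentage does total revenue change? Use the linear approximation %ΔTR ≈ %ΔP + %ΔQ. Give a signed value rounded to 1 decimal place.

%ΔQ ≈ Ed × %ΔP = (-1.3) × (-15%) = +19.5000%
%ΔTR ≈ %ΔP + %ΔQ = (-15%) + (+19.5000%) = +4.5000%

+4.5%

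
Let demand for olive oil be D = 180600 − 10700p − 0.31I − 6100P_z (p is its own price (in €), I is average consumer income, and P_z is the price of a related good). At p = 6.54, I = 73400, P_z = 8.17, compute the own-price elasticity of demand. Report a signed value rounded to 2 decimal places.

-1.84

At the given values, D = 180600 − 10700(6.54) − 0.31(73400) − 6100(8.17) = 38031.
∂D/∂p = −10700.
E = (-10700) × (6.54/38031) = -1.8400…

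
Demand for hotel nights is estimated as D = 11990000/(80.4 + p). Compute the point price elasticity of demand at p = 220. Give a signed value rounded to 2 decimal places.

-0.73

dD/dp = −11990000/(80.4 + p)² = -132.868. At p = 220, D = 39913.4.
Ed = (dD/dp)·(p/D) = (-132.868) × (220/39913.4) = -0.7323…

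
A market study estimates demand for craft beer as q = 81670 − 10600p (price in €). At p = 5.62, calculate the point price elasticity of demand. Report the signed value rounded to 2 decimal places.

-2.70

dq/dp = −10600. At p = 5.62, q = 81670 − 10600(5.62) = 22098.
Ed = (dq/dp)·(p/q) = −10600 × (5.62/22098) = -2.6958…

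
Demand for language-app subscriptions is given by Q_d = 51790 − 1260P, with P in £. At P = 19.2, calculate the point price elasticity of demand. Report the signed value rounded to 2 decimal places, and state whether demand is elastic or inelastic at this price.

-0.88; inelastic

dQ_d/dP = −1260. At P = 19.2, Q_d = 51790 − 1260(19.2) = 27598.
Ed = (dQ_d/dP)·(P/Q_d) = −1260 × (19.2/27598) = -0.8765…
|Ed| = 0.88 < 1, so demand is inelastic.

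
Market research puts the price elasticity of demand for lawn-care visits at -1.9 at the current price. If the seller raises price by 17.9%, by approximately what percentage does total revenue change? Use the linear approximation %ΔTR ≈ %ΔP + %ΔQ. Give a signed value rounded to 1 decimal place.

%ΔQ ≈ Ed × %ΔP = (-1.9) × (+17.9%) = -34.0100%
%ΔTR ≈ %ΔP + %ΔQ = (+17.9%) + (-34.0100%) = -16.1100%

-16.1%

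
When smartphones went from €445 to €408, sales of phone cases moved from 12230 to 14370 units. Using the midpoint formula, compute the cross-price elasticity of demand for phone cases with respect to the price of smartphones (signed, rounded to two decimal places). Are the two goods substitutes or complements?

%ΔQ_{phone cases} = (14370 − 12230)/avg = 2140/13300 = 0.160902…
%ΔP_{smartphones} = (408 − 445)/avg = -37/426.5 = -0.086752…
E_cross = (2140/13300) / (-37/426.5) = -1.8547…
E_cross < 0 ⇒ the goods are complements.

-1.85; complements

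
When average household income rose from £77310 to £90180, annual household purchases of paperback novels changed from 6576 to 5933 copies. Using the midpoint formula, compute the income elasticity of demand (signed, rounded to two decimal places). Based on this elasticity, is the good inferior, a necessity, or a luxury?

-0.67; inferior

%ΔQ = (5933 − 6576)/[( 6576 + 5933)/2] = -643/6254.5 = -0.102805…
%ΔIncome = (90180 − 77310)/[( 77310 + 90180)/2] = 12870/83745 = 0.153680…
E_income = (-643/6254.5) / (12870/83745) = -0.6689…
E_income < 0 ⇒ inferior good.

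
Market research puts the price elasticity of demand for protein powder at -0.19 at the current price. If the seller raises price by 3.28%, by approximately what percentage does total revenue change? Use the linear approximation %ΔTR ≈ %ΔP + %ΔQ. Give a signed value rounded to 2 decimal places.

%ΔQ ≈ Ed × %ΔP = (-0.19) × (+3.28%) = -0.6232%
%ΔTR ≈ %ΔP + %ΔQ = (+3.28%) + (-0.6232%) = +2.6568%

+2.66%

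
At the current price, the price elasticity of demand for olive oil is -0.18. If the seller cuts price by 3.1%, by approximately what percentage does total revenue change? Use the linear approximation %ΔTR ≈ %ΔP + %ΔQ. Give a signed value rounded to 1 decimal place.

-2.5%

%ΔQ ≈ Ed × %ΔP = (-0.18) × (-3.1%) = +0.5580%
%ΔTR ≈ %ΔP + %ΔQ = (-3.1%) + (+0.5580%) = -2.5420%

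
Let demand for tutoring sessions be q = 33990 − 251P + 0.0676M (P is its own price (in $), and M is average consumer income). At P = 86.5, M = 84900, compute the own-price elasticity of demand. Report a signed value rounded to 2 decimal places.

At the given values, q = 33990 − 251(86.5) + 0.0676(84900) = 18017.74.
∂q/∂P = −251.
E = (-251) × (86.5/18017.74) = -1.2050…

-1.21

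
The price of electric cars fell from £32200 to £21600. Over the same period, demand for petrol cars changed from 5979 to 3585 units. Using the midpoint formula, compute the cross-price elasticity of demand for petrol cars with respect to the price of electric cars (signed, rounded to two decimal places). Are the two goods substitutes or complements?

%ΔQ_{petrol cars} = (3585 − 5979)/avg = -2394/4782 = -0.500627…
%ΔP_{electric cars} = (21600 − 32200)/avg = -10600/26900 = -0.394052…
E_cross = (-2394/4782) / (-10600/26900) = 1.2704…
E_cross > 0 ⇒ the goods are substitutes.

1.27; substitutes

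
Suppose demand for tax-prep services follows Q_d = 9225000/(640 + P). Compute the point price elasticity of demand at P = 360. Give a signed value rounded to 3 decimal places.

dQ_d/dP = −9225000/(640 + P)² = -9.225. At P = 360, Q_d = 9225.
Ed = (dQ_d/dP)·(P/Q_d) = (-9.225) × (360/9225) = -0.36

-0.360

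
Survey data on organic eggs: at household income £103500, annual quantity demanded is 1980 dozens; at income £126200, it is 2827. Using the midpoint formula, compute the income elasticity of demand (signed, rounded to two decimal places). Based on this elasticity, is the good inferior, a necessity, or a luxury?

1.78; luxury

%ΔQ = (2827 − 1980)/[( 1980 + 2827)/2] = 847/2403.5 = 0.352402…
%ΔIncome = (126200 − 103500)/[( 103500 + 126200)/2] = 22700/114850 = 0.197649…
E_income = (847/2403.5) / (22700/114850) = 1.7829…
E_income > 1 ⇒ normal good, luxury.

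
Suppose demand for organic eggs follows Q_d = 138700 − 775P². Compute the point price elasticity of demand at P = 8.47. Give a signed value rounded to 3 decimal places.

-1.338

dQ_d/dP = −2·775·P = -13128.5. At P = 8.47, Q_d = 83100.8025.
Ed = (dQ_d/dP)·(P/Q_d) = (-13128.5) × (8.47/83100.8025) = -1.33811…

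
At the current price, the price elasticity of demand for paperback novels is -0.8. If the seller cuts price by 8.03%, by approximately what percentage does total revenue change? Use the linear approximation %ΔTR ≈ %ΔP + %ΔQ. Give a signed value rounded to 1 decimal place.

-1.6%

%ΔQ ≈ Ed × %ΔP = (-0.8) × (-8.03%) = +6.4240%
%ΔTR ≈ %ΔP + %ΔQ = (-8.03%) + (+6.4240%) = -1.6060%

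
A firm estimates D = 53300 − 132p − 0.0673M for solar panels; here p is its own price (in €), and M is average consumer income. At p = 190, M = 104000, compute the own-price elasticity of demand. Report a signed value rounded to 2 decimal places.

At the given values, D = 53300 − 132(190) − 0.0673(104000) = 21220.8.
∂D/∂p = −132.
E = (-132) × (190/21220.8) = -1.1818…

-1.18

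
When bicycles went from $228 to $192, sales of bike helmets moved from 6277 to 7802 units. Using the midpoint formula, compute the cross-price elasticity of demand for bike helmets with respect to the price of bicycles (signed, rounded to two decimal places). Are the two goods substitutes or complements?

-1.26; complements

%ΔQ_{bike helmets} = (7802 − 6277)/avg = 1525/7039.5 = 0.216634…
%ΔP_{bicycles} = (192 − 228)/avg = -36/210 = -0.171428…
E_cross = (1525/7039.5) / (-36/210) = -1.2637…
E_cross < 0 ⇒ the goods are complements.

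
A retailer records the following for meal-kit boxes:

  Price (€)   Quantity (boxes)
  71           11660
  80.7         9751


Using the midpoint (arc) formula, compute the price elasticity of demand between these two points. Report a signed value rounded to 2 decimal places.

-1.39

%ΔQ = (9751 − 11660) / [(11660 + 9751)/2] = -1909/10705.5 = -0.178319…
%ΔP = (80.7 − 71) / [(71 + 80.7)/2] = 9.7/75.85 = 0.127883…
Arc Ed = %ΔQ / %ΔP = (-1909/10705.5) / (9.7/75.85) = -1.3943…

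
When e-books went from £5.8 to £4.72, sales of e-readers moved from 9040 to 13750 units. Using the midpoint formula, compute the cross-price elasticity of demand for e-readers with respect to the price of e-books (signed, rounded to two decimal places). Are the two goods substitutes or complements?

-2.01; complements

%ΔQ_{e-readers} = (13750 − 9040)/avg = 4710/11395 = 0.413339…
%ΔP_{e-books} = (4.72 − 5.8)/avg = -1.08/5.26 = -0.205323…
E_cross = (4710/11395) / (-1.08/5.26) = -2.0131…
E_cross < 0 ⇒ the goods are complements.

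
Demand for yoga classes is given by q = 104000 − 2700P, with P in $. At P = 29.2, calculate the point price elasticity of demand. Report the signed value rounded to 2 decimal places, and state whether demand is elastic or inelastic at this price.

-3.13; elastic

dq/dP = −2700. At P = 29.2, q = 104000 − 2700(29.2) = 25160.
Ed = (dq/dP)·(P/q) = −2700 × (29.2/25160) = -3.1335…
|Ed| = 3.13 > 1, so demand is elastic.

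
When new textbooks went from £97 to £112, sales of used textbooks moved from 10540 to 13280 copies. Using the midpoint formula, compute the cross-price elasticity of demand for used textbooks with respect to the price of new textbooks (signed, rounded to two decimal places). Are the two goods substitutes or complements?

1.60; substitutes

%ΔQ_{used textbooks} = (13280 − 10540)/avg = 2740/11910 = 0.230058…
%ΔP_{new textbooks} = (112 − 97)/avg = 15/104.5 = 0.143540…
E_cross = (2740/11910) / (15/104.5) = 1.6027…
E_cross > 0 ⇒ the goods are substitutes.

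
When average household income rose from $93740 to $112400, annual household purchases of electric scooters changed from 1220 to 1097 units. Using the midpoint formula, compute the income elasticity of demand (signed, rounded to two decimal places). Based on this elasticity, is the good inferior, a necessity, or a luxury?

%ΔQ = (1097 − 1220)/[( 1220 + 1097)/2] = -123/1158.5 = -0.106171…
%ΔIncome = (112400 − 93740)/[( 93740 + 112400)/2] = 18660/103070 = 0.181042…
E_income = (-123/1158.5) / (18660/103070) = -0.5864…
E_income < 0 ⇒ inferior good.

-0.59; inferior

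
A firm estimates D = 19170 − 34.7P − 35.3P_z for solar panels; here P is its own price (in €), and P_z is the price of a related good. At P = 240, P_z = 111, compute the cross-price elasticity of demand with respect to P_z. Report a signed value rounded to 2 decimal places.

-0.57

At the given values, D = 19170 − 34.7(240) − 35.3(111) = 6923.7.
∂D/∂P_z = -35.3.
E = (-35.3) × (111/6923.7) = -0.5659…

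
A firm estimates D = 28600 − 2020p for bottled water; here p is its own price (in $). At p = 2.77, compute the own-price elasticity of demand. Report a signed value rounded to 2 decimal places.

-0.24

At the given values, D = 28600 − 2020(2.77) = 23004.6.
∂D/∂p = −2020.
E = (-2020) × (2.77/23004.6) = -0.2432…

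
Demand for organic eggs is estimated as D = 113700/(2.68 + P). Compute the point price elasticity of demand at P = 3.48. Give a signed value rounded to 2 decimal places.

dD/dP = −113700/(2.68 + P)² = -2996.39. At P = 3.48, D = 18457.8.
Ed = (dD/dP)·(P/D) = (-2996.39) × (3.48/18457.8) = -0.5649…

-0.56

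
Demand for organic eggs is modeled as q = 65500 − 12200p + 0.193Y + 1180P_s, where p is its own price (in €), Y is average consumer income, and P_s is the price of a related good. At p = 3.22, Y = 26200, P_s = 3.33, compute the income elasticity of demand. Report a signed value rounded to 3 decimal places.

At the given values, q = 65500 − 12200(3.22) + 0.193(26200) + 1180(3.33) = 35202.
∂q/∂Y = 0.193.
E = (0.193) × (26200/35202) = 0.14364…

0.144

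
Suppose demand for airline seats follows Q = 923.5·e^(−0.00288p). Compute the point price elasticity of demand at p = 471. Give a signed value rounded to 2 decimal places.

dQ/dp = −0.00288·Q = -0.685043. At p = 471, Q = 237.862.
Ed = (dQ/dp)·(p/Q) = (-0.685043) × (471/237.862) = -1.3564…

-1.36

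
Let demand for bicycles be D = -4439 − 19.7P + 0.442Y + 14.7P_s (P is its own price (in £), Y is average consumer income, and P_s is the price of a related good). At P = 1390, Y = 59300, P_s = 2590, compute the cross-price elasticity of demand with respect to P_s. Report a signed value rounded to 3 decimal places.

1.173

At the given values, D = -4439 − 19.7(1390) + 0.442(59300) + 14.7(2590) = 32461.6.
∂D/∂P_s = 14.7.
E = (14.7) × (2590/32461.6) = 1.17286…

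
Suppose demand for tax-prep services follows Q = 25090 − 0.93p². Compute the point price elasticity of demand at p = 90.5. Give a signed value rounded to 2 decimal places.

-0.87

dQ/dp = −2·0.93·p = -168.33. At p = 90.5, Q = 17473.0675.
Ed = (dQ/dp)·(p/Q) = (-168.33) × (90.5/17473.0675) = -0.8718…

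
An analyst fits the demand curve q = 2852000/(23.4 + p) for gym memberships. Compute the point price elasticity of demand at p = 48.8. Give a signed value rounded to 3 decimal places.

-0.676

dq/dp = −2852000/(23.4 + p)² = -547.111. At p = 48.8, q = 39501.4.
Ed = (dq/dp)·(p/q) = (-547.111) × (48.8/39501.4) = -0.67590…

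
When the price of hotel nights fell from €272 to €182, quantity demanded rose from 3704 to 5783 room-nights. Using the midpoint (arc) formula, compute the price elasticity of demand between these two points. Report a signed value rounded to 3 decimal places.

-1.105

%ΔQ = (5783 − 3704) / [(3704 + 5783)/2] = 2079/4743.5 = 0.438283…
%ΔP = (182 − 272) / [(272 + 182)/2] = -90/227 = -0.396475…
Arc Ed = %ΔQ / %ΔP = (2079/4743.5) / (-90/227) = -1.10544…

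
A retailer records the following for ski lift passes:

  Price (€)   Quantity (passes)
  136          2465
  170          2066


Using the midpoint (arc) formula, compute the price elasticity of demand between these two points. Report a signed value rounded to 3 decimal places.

-0.793

%ΔQ = (2066 − 2465) / [(2465 + 2066)/2] = -399/2265.5 = -0.176120…
%ΔP = (170 − 136) / [(136 + 170)/2] = 34/153 = 0.222222…
Arc Ed = %ΔQ / %ΔP = (-399/2265.5) / (34/153) = -0.79254…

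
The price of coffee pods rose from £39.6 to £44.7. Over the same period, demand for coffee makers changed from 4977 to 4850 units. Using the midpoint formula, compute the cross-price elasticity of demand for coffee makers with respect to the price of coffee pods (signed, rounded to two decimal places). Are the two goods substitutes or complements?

-0.21; complements

%ΔQ_{coffee makers} = (4850 − 4977)/avg = -127/4913.5 = -0.025847…
%ΔP_{coffee pods} = (44.7 − 39.6)/avg = 5.1/42.15 = 0.120996…
E_cross = (-127/4913.5) / (5.1/42.15) = -0.2136…
E_cross < 0 ⇒ the goods are complements.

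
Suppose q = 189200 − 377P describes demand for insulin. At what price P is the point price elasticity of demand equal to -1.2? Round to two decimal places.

273.74

Ed = −377P/(189200 − 377P). Set this equal to -1.2:
377P = 1.2·(189200 − 377P) ⇒ 377P(1 + 1.2) = 1.2·189200
P = 1.2·189200 / (377·2.2) = 273.7400…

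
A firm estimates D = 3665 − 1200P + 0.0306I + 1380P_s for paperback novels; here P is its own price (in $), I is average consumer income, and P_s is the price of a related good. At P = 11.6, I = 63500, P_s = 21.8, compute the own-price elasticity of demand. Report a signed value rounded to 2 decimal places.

-0.64

At the given values, D = 3665 − 1200(11.6) + 0.0306(63500) + 1380(21.8) = 21772.1.
∂D/∂P = −1200.
E = (-1200) × (11.6/21772.1) = -0.6393…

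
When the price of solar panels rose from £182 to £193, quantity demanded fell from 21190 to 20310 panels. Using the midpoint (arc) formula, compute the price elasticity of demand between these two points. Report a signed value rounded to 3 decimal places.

%ΔQ = (20310 − 21190) / [(21190 + 20310)/2] = -880/20750 = -0.042409…
%ΔP = (193 − 182) / [(182 + 193)/2] = 11/187.5 = 0.058666…
Arc Ed = %ΔQ / %ΔP = (-880/20750) / (11/187.5) = -0.72289…

-0.723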